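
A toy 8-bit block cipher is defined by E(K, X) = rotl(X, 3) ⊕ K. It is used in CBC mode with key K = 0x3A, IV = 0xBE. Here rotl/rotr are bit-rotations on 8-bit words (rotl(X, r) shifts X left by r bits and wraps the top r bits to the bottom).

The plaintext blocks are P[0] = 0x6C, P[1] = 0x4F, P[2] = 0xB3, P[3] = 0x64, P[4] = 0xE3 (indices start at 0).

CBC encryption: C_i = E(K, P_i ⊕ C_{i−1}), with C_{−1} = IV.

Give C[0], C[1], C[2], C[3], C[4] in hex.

C[0] = 0xAC, C[1] = 0x25, C[2] = 0x8E, C[3] = 0x6D, C[4] = 0x4E

C[0]: P[0] ⊕ 0xBE = 0xD2; E(K, 0xD2) = 0xAC.
C[1]: P[1] ⊕ 0xAC = 0xE3; E(K, 0xE3) = 0x25.
C[2]: P[2] ⊕ 0x25 = 0x96; E(K, 0x96) = 0x8E.
C[3]: P[3] ⊕ 0x8E = 0xEA; E(K, 0xEA) = 0x6D.
C[4]: P[4] ⊕ 0x6D = 0x8E; E(K, 0x8E) = 0x4E.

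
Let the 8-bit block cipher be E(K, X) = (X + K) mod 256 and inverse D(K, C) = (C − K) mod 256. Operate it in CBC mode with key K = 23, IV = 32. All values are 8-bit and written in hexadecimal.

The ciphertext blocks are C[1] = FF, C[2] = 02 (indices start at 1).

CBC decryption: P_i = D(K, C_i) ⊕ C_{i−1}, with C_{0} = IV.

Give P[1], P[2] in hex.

P[1] = EE, P[2] = 20

P[1]: D(K, FF) = DC; DC ⊕ 32 = EE.
P[2]: D(K, 02) = DF; DF ⊕ FF = 20.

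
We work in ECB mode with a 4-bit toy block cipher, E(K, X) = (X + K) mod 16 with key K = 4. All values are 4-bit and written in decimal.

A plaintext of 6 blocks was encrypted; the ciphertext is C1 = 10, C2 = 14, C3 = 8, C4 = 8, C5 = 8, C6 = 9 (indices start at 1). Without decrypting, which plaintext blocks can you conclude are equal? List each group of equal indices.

P3 = P4 = P5

ECB encrypts each block independently with the same key, so equal ciphertext blocks imply equal plaintext blocks.
C3 = C4 = C5 = 8, so P3 = P4 = P5.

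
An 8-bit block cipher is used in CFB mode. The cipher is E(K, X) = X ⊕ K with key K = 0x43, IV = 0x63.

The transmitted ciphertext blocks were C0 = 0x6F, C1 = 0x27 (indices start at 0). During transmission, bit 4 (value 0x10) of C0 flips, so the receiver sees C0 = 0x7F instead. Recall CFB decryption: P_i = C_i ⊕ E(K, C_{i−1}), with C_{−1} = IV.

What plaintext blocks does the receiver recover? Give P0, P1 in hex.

P0 = 0x5F, P1 = 0x1B

Only C0 changed, to 0x7F. In CFB, a change in C_i flips the same bit in P_i and garbles P_{i+1}. Decrypting the received ciphertext:
P0: E(K, 0x63) = 0x20; 0x7F ⊕ 0x20 = 0x5F.
P1: E(K, 0x7F) = 0x3C; 0x27 ⊕ 0x3C = 0x1B.
Blocks that differ from the original plaintext: P0, P1.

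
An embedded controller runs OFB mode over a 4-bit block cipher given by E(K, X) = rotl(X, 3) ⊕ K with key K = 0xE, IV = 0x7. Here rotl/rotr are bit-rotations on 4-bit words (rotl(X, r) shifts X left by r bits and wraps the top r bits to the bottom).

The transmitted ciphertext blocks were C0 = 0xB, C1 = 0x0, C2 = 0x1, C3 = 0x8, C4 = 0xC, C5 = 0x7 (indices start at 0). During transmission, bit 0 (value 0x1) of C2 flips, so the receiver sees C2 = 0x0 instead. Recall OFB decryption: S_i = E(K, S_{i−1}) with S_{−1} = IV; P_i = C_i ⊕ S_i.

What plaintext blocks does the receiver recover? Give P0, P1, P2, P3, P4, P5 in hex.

P0 = 0xE, P1 = 0x4, P2 = 0xC, P3 = 0x0, P4 = 0x6, P5 = 0xC

Only C2 changed, to 0x0. In OFB, a change in C_i flips the same bit in P_i only; the keystream is unaffected. Decrypting the received ciphertext:
P0: S = E(K, 0x7) = 0x5; 0xB ⊕ 0x5 = 0xE.
P1: S = E(K, 0x5) = 0x4; 0x0 ⊕ 0x4 = 0x4.
P2: S = E(K, 0x4) = 0xC; 0x0 ⊕ 0xC = 0xC.
P3: S = E(K, 0xC) = 0x8; 0x8 ⊕ 0x8 = 0x0.
P4: S = E(K, 0x8) = 0xA; 0xC ⊕ 0xA = 0x6.
P5: S = E(K, 0xA) = 0xB; 0x7 ⊕ 0xB = 0xC.
Blocks that differ from the original plaintext: P2.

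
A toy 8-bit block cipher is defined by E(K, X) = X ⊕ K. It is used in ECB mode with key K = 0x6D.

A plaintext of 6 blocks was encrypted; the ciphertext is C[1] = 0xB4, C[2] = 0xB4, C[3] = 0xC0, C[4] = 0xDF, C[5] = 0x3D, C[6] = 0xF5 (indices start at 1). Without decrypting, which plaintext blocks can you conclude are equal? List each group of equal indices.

ECB encrypts each block independently with the same key, so equal ciphertext blocks imply equal plaintext blocks.
C[1] = C[2] = 0xB4, so P[1] = P[2].

P[1] = P[2]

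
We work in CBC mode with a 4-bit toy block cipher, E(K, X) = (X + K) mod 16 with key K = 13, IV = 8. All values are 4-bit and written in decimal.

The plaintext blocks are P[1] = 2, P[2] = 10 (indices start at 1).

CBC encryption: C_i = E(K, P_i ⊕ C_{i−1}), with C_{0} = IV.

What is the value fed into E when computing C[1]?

10

C[1]: P[1] ⊕ 8 = 10; E(K, 10) = 7.
So the input to E for block [1] is 10.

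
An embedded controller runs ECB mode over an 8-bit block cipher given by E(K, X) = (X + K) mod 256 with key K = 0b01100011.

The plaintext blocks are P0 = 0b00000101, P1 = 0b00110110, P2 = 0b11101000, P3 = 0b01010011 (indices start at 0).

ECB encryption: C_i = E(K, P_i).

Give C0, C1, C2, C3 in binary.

C0 = 0b01101000, C1 = 0b10011001, C2 = 0b01001011, C3 = 0b10110110

C0: E(K, 0b00000101) = 0b01101000.
C1: E(K, 0b00110110) = 0b10011001.
C2: E(K, 0b11101000) = 0b01001011.
C3: E(K, 0b01010011) = 0b10110110.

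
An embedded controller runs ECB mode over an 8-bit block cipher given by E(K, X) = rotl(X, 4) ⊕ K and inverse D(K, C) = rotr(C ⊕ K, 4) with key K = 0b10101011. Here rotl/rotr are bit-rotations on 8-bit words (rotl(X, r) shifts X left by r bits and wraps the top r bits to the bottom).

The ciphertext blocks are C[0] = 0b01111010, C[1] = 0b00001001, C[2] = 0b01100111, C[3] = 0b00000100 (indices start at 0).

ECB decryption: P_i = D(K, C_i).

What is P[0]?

P[0]: D(K, 0b01111010) = 0b00011101.

P[0] = 0b00011101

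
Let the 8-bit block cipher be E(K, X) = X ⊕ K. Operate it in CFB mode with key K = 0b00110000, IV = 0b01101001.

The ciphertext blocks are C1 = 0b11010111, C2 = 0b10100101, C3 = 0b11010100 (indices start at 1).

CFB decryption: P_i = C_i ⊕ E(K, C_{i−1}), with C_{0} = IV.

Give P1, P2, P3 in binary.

P1 = 0b10001110, P2 = 0b01000010, P3 = 0b01000001

P1: E(K, 0b01101001) = 0b01011001; 0b11010111 ⊕ 0b01011001 = 0b10001110.
P2: E(K, 0b11010111) = 0b11100111; 0b10100101 ⊕ 0b11100111 = 0b01000010.
P3: E(K, 0b10100101) = 0b10010101; 0b11010100 ⊕ 0b10010101 = 0b01000001.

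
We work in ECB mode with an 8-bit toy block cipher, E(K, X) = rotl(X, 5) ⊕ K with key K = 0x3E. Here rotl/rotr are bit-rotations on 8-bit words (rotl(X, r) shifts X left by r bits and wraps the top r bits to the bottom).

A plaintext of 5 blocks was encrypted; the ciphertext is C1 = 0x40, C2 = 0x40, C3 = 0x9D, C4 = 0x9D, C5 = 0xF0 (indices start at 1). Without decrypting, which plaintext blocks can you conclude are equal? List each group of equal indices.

ECB encrypts each block independently with the same key, so equal ciphertext blocks imply equal plaintext blocks.
C1 = C2 = 0x40, so P1 = P2.
C3 = C4 = 0x9D, so P3 = P4.

P1 = P2; P3 = P4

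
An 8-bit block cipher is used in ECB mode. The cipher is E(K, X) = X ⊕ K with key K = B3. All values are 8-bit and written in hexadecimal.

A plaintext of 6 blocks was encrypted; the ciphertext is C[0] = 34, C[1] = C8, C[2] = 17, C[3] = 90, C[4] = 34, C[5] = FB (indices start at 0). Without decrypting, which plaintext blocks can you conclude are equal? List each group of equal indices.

P[0] = P[4]

ECB encrypts each block independently with the same key, so equal ciphertext blocks imply equal plaintext blocks.
C[0] = C[4] = 34, so P[0] = P[4].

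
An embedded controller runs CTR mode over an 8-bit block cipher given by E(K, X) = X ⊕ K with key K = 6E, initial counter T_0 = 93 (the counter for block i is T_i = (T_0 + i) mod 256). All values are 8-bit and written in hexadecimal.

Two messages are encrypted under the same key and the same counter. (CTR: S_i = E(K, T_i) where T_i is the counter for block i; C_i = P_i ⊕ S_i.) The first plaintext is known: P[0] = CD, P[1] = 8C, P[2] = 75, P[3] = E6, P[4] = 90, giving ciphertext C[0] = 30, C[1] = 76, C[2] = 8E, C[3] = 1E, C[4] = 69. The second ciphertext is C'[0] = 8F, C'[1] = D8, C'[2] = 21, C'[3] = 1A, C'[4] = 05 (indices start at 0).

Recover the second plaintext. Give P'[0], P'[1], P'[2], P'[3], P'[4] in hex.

In CTR with a reused counter, both messages share the same keystream S_i, so C_i ⊕ C'_i = P_i ⊕ P'_i and thus P'_i = P_i ⊕ C_i ⊕ C'_i.
P'[0]: CD ⊕ 30 ⊕ 8F = 72.
P'[1]: 8C ⊕ 76 ⊕ D8 = 22.
P'[2]: 75 ⊕ 8E ⊕ 21 = DA.
P'[3]: E6 ⊕ 1E ⊕ 1A = E2.
P'[4]: 90 ⊕ 69 ⊕ 05 = FC.

P'[0] = 72, P'[1] = 22, P'[2] = DA, P'[3] = E2, P'[4] = FC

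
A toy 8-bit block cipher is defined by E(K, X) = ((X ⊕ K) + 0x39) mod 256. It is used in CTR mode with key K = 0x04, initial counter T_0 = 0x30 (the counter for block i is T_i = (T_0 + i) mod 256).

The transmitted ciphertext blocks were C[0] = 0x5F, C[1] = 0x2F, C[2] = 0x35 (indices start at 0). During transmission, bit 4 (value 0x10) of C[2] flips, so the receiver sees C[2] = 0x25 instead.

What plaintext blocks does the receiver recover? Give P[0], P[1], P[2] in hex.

P[0] = 0x32, P[1] = 0x41, P[2] = 0x4A

CTR decryption: S_i = E(K, T_i) where T_i is the counter for block i; P_i = C_i ⊕ S_i.
Only C[2] changed, to 0x25. In CTR, a change in C_i flips the same bit in P_i only; the keystream is unaffected. Decrypting the received ciphertext:
P[0]: T = 0x30, S = E(K, T) = 0x6D; 0x5F ⊕ 0x6D = 0x32.
P[1]: T = 0x31, S = E(K, T) = 0x6E; 0x2F ⊕ 0x6E = 0x41.
P[2]: T = 0x32, S = E(K, T) = 0x6F; 0x25 ⊕ 0x6F = 0x4A.
Blocks that differ from the original plaintext: P[2].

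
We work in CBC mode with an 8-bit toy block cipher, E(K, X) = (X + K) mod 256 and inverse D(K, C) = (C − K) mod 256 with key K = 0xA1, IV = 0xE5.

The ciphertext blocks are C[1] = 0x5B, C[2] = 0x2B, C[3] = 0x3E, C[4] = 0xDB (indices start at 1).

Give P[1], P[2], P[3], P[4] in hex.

P[1] = 0x5F, P[2] = 0xD1, P[3] = 0xB6, P[4] = 0x04

CBC decryption: P_i = D(K, C_i) ⊕ C_{i−1}, with C_{0} = IV.
P[1]: D(K, 0x5B) = 0xBA; 0xBA ⊕ 0xE5 = 0x5F.
P[2]: D(K, 0x2B) = 0x8A; 0x8A ⊕ 0x5B = 0xD1.
P[3]: D(K, 0x3E) = 0x9D; 0x9D ⊕ 0x2B = 0xB6.
P[4]: D(K, 0xDB) = 0x3A; 0x3A ⊕ 0x3E = 0x04.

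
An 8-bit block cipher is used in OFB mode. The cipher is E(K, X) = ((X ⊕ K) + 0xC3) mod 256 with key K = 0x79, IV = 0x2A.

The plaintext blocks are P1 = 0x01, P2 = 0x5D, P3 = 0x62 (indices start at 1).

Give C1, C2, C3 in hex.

OFB encryption: S_i = E(K, S_{i−1}) with S_{0} = IV; C_i = P_i ⊕ S_i.
C1: S = E(K, 0x2A) = 0x16; 0x01 ⊕ 0x16 = 0x17.
C2: S = E(K, 0x16) = 0x32; 0x5D ⊕ 0x32 = 0x6F.
C3: S = E(K, 0x32) = 0x0E; 0x62 ⊕ 0x0E = 0x6C.

C1 = 0x17, C2 = 0x6F, C3 = 0x6C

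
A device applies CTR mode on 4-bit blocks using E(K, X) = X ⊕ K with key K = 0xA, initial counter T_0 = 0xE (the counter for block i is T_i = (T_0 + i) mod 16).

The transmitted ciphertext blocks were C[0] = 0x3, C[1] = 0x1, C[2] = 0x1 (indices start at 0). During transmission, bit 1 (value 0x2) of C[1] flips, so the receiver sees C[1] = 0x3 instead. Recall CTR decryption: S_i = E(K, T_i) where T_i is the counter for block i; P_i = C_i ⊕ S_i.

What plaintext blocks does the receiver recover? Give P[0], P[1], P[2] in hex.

Only C[1] changed, to 0x3. In CTR, a change in C_i flips the same bit in P_i only; the keystream is unaffected. Decrypting the received ciphertext:
P[0]: T = 0xE, S = E(K, T) = 0x4; 0x3 ⊕ 0x4 = 0x7.
P[1]: T = 0xF, S = E(K, T) = 0x5; 0x3 ⊕ 0x5 = 0x6.
P[2]: T = 0x0, S = E(K, T) = 0xA; 0x1 ⊕ 0xA = 0xB.
Blocks that differ from the original plaintext: P[1].

P[0] = 0x7, P[1] = 0x6, P[2] = 0xB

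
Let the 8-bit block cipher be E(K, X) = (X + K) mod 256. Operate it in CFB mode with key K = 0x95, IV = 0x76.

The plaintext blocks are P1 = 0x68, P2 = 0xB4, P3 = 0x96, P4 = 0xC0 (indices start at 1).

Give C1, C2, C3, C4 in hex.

CFB encryption: C_i = P_i ⊕ E(K, C_{i−1}), with C_{0} = IV.
C1: E(K, 0x76) = 0x0B; 0x68 ⊕ 0x0B = 0x63.
C2: E(K, 0x63) = 0xF8; 0xB4 ⊕ 0xF8 = 0x4C.
C3: E(K, 0x4C) = 0xE1; 0x96 ⊕ 0xE1 = 0x77.
C4: E(K, 0x77) = 0x0C; 0xC0 ⊕ 0x0C = 0xCC.

C1 = 0x63, C2 = 0x4C, C3 = 0x77, C4 = 0xCC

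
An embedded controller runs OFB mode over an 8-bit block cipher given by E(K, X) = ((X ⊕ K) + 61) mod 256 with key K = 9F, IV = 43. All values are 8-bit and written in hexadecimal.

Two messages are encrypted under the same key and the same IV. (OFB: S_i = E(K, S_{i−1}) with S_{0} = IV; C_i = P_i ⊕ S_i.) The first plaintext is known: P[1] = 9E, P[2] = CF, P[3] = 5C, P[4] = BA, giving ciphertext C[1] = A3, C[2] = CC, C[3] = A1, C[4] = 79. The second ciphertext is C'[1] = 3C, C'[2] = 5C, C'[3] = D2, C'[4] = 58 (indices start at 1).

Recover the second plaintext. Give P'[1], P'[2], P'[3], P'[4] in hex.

In OFB with a reused IV, both messages share the same keystream S_i, so C_i ⊕ C'_i = P_i ⊕ P'_i and thus P'_i = P_i ⊕ C_i ⊕ C'_i.
P'[1]: 9E ⊕ A3 ⊕ 3C = 01.
P'[2]: CF ⊕ CC ⊕ 5C = 5F.
P'[3]: 5C ⊕ A1 ⊕ D2 = 2F.
P'[4]: BA ⊕ 79 ⊕ 58 = 9B.

P'[1] = 01, P'[2] = 5F, P'[3] = 2F, P'[4] = 9B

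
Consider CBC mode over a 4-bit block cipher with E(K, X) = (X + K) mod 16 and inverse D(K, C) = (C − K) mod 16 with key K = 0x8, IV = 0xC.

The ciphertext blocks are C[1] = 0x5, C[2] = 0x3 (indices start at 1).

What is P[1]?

P[1] = 0x1

CBC decryption: P_i = D(K, C_i) ⊕ C_{i−1}, with C_{0} = IV.
P[1]: D(K, 0x5) = 0xD; 0xD ⊕ 0xC = 0x1.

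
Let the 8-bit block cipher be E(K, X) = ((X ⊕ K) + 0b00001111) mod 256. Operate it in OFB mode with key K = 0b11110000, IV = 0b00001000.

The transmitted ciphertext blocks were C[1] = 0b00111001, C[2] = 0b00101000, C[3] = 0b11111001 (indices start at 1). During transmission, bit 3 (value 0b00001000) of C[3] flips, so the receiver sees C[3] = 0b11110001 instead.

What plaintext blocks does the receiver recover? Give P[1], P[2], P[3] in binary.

OFB decryption: S_i = E(K, S_{i−1}) with S_{0} = IV; P_i = C_i ⊕ S_i.
Only C[3] changed, to 0b11110001. In OFB, a change in C_i flips the same bit in P_i only; the keystream is unaffected. Decrypting the received ciphertext:
P[1]: S = E(K, 0b00001000) = 0b00000111; 0b00111001 ⊕ 0b00000111 = 0b00111110.
P[2]: S = E(K, 0b00000111) = 0b00000110; 0b00101000 ⊕ 0b00000110 = 0b00101110.
P[3]: S = E(K, 0b00000110) = 0b00000101; 0b11110001 ⊕ 0b00000101 = 0b11110100.
Blocks that differ from the original plaintext: P[3].

P[1] = 0b00111110, P[2] = 0b00101110, P[3] = 0b11110100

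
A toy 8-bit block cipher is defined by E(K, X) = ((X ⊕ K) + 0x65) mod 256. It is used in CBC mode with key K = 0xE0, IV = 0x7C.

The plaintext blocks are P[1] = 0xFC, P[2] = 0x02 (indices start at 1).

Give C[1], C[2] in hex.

CBC encryption: C_i = E(K, P_i ⊕ C_{i−1}), with C_{0} = IV.
C[1]: P[1] ⊕ 0x7C = 0x80; E(K, 0x80) = 0xC5.
C[2]: P[2] ⊕ 0xC5 = 0xC7; E(K, 0xC7) = 0x8C.

C[1] = 0xC5, C[2] = 0x8C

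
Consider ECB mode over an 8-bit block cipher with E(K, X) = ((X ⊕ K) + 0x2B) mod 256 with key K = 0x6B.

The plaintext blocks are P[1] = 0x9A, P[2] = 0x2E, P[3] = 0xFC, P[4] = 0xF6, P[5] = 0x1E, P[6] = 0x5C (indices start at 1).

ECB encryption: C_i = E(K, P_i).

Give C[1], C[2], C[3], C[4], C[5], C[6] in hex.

C[1]: E(K, 0x9A) = 0x1C.
C[2]: E(K, 0x2E) = 0x70.
C[3]: E(K, 0xFC) = 0xC2.
C[4]: E(K, 0xF6) = 0xC8.
C[5]: E(K, 0x1E) = 0xA0.
C[6]: E(K, 0x5C) = 0x62.

C[1] = 0x1C, C[2] = 0x70, C[3] = 0xC2, C[4] = 0xC8, C[5] = 0xA0, C[6] = 0x62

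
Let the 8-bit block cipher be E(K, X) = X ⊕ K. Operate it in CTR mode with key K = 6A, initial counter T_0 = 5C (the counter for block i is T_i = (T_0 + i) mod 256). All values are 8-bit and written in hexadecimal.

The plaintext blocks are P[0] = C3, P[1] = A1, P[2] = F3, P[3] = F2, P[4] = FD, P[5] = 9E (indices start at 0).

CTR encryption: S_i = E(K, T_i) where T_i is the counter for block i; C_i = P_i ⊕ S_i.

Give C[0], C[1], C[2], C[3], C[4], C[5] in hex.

C[0] = F5, C[1] = 96, C[2] = C7, C[3] = C7, C[4] = F7, C[5] = 95

C[0]: T = 5C, S = E(K, T) = 36; C3 ⊕ 36 = F5.
C[1]: T = 5D, S = E(K, T) = 37; A1 ⊕ 37 = 96.
C[2]: T = 5E, S = E(K, T) = 34; F3 ⊕ 34 = C7.
C[3]: T = 5F, S = E(K, T) = 35; F2 ⊕ 35 = C7.
C[4]: T = 60, S = E(K, T) = 0A; FD ⊕ 0A = F7.
C[5]: T = 61, S = E(K, T) = 0B; 9E ⊕ 0B = 95.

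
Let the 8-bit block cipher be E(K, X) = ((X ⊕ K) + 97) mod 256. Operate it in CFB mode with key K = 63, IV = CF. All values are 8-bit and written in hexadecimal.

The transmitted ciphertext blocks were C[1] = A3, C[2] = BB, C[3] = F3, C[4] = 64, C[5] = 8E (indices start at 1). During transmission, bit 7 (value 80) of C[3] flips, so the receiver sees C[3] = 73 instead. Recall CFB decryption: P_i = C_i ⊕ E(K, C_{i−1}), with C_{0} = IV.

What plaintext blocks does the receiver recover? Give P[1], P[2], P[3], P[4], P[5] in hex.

Only C[3] changed, to 73. In CFB, a change in C_i flips the same bit in P_i and garbles P_{i+1}. Decrypting the received ciphertext:
P[1]: E(K, CF) = 43; A3 ⊕ 43 = E0.
P[2]: E(K, A3) = 57; BB ⊕ 57 = EC.
P[3]: E(K, BB) = 6F; 73 ⊕ 6F = 1C.
P[4]: E(K, 73) = A7; 64 ⊕ A7 = C3.
P[5]: E(K, 64) = 9E; 8E ⊕ 9E = 10.
Blocks that differ from the original plaintext: P[3], P[4].

P[1] = E0, P[2] = EC, P[3] = 1C, P[4] = C3, P[5] = 10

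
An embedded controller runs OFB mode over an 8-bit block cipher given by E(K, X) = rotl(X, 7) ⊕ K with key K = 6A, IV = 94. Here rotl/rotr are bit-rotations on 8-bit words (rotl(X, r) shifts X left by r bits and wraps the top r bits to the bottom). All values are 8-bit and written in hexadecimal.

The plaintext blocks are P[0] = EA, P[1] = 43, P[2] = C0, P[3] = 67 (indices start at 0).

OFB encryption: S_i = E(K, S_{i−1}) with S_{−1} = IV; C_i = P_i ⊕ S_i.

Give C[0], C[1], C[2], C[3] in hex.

C[0] = CA, C[1] = 39, C[2] = 97, C[3] = A6

C[0]: S = E(K, 94) = 20; EA ⊕ 20 = CA.
C[1]: S = E(K, 20) = 7A; 43 ⊕ 7A = 39.
C[2]: S = E(K, 7A) = 57; C0 ⊕ 57 = 97.
C[3]: S = E(K, 57) = C1; 67 ⊕ C1 = A6.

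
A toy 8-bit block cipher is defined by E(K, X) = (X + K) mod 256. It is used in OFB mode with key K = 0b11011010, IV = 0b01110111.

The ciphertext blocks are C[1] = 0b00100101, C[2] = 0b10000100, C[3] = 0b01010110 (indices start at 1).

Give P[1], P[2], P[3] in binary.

OFB decryption: S_i = E(K, S_{i−1}) with S_{0} = IV; P_i = C_i ⊕ S_i.
P[1]: S = E(K, 0b01110111) = 0b01010001; 0b00100101 ⊕ 0b01010001 = 0b01110100.
P[2]: S = E(K, 0b01010001) = 0b00101011; 0b10000100 ⊕ 0b00101011 = 0b10101111.
P[3]: S = E(K, 0b00101011) = 0b00000101; 0b01010110 ⊕ 0b00000101 = 0b01010011.

P[1] = 0b01110100, P[2] = 0b10101111, P[3] = 0b01010011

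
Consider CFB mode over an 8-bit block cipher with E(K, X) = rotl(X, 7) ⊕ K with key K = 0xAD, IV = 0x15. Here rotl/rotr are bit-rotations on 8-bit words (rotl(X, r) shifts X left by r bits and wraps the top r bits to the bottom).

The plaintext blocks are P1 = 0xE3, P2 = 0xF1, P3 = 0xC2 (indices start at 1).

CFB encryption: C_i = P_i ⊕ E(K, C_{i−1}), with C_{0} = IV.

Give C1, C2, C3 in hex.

C1 = 0xC4, C2 = 0x3E, C3 = 0x70

C1: E(K, 0x15) = 0x27; 0xE3 ⊕ 0x27 = 0xC4.
C2: E(K, 0xC4) = 0xCF; 0xF1 ⊕ 0xCF = 0x3E.
C3: E(K, 0x3E) = 0xB2; 0xC2 ⊕ 0xB2 = 0x70.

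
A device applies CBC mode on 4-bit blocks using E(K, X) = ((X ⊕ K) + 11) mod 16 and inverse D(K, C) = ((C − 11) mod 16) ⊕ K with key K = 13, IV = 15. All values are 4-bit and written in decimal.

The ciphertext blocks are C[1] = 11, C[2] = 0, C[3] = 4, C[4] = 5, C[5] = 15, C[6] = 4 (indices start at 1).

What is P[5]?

P[5] = 12

CBC decryption: P_i = D(K, C_i) ⊕ C_{i−1}, with C_{0} = IV.
P[5]: D(K, 15) = 9; 9 ⊕ 5 = 12.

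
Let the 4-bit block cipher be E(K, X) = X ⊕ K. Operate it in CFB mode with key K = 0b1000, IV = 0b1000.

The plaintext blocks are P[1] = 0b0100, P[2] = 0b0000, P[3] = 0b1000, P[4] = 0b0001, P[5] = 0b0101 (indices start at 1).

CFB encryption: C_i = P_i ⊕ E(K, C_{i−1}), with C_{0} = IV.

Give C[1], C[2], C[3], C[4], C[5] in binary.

C[1]: E(K, 0b1000) = 0b0000; 0b0100 ⊕ 0b0000 = 0b0100.
C[2]: E(K, 0b0100) = 0b1100; 0b0000 ⊕ 0b1100 = 0b1100.
C[3]: E(K, 0b1100) = 0b0100; 0b1000 ⊕ 0b0100 = 0b1100.
C[4]: E(K, 0b1100) = 0b0100; 0b0001 ⊕ 0b0100 = 0b0101.
C[5]: E(K, 0b0101) = 0b1101; 0b0101 ⊕ 0b1101 = 0b1000.

C[1] = 0b0100, C[2] = 0b1100, C[3] = 0b1100, C[4] = 0b0101, C[5] = 0b1000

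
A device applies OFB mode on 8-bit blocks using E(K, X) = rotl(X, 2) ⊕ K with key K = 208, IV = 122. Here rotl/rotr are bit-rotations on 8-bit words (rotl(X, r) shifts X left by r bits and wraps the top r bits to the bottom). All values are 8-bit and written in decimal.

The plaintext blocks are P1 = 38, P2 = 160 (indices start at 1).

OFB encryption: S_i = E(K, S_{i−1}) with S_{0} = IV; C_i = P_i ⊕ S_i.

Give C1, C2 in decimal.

C1: S = E(K, 122) = 57; 38 ⊕ 57 = 31.
C2: S = E(K, 57) = 52; 160 ⊕ 52 = 148.

C1 = 31, C2 = 148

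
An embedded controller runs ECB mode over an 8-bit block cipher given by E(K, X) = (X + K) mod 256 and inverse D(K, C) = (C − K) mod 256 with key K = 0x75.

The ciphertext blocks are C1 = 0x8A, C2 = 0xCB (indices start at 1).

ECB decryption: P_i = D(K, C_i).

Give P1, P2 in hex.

P1 = 0x15, P2 = 0x56

P1: D(K, 0x8A) = 0x15.
P2: D(K, 0xCB) = 0x56.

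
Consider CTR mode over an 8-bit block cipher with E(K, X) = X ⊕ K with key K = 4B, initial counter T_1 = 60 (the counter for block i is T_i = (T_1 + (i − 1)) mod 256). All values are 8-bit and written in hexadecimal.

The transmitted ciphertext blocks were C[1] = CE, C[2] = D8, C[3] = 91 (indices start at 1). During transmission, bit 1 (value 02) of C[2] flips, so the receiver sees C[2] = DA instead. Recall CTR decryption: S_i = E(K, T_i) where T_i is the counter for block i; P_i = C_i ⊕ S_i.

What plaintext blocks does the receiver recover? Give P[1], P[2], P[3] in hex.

P[1] = E5, P[2] = F0, P[3] = B8

Only C[2] changed, to DA. In CTR, a change in C_i flips the same bit in P_i only; the keystream is unaffected. Decrypting the received ciphertext:
P[1]: T = 60, S = E(K, T) = 2B; CE ⊕ 2B = E5.
P[2]: T = 61, S = E(K, T) = 2A; DA ⊕ 2A = F0.
P[3]: T = 62, S = E(K, T) = 29; 91 ⊕ 29 = B8.
Blocks that differ from the original plaintext: P[2].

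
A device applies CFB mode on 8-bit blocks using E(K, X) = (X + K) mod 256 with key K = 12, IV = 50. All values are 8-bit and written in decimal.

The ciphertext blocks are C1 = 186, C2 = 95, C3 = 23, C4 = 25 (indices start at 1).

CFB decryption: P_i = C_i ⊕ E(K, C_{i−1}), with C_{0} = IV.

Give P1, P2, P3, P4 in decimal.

P1: E(K, 50) = 62; 186 ⊕ 62 = 132.
P2: E(K, 186) = 198; 95 ⊕ 198 = 153.
P3: E(K, 95) = 107; 23 ⊕ 107 = 124.
P4: E(K, 23) = 35; 25 ⊕ 35 = 58.

P1 = 132, P2 = 153, P3 = 124, P4 = 58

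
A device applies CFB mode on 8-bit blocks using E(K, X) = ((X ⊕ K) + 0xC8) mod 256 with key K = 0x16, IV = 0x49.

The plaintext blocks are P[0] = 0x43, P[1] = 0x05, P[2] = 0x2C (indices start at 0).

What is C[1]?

C[1] = 0x3F

CFB encryption: C_i = P_i ⊕ E(K, C_{i−1}), with C_{−1} = IV.
C[0]: E(K, 0x49) = 0x27; 0x43 ⊕ 0x27 = 0x64.
C[1]: E(K, 0x64) = 0x3A; 0x05 ⊕ 0x3A = 0x3F.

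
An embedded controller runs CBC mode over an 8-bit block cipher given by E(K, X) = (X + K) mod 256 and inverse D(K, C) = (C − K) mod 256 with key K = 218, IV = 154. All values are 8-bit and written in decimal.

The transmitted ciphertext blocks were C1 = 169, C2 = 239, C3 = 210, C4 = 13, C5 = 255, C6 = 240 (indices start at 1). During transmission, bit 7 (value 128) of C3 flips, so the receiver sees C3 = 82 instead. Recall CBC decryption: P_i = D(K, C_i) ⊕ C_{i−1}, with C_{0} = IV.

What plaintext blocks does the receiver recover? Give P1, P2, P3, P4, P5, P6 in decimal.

Only C3 changed, to 82. In CBC, a change in C_i garbles P_i and flips the same bit in P_{i+1}. Decrypting the received ciphertext:
P1: D(K, 169) = 207; 207 ⊕ 154 = 85.
P2: D(K, 239) = 21; 21 ⊕ 169 = 188.
P3: D(K, 82) = 120; 120 ⊕ 239 = 151.
P4: D(K, 13) = 51; 51 ⊕ 82 = 97.
P5: D(K, 255) = 37; 37 ⊕ 13 = 40.
P6: D(K, 240) = 22; 22 ⊕ 255 = 233.
Blocks that differ from the original plaintext: P3, P4.

P1 = 85, P2 = 188, P3 = 151, P4 = 97, P5 = 40, P6 = 233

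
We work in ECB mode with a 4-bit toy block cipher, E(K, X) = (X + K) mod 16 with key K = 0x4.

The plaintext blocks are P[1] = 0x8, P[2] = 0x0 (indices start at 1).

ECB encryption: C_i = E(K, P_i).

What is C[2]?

C[2]: E(K, 0x0) = 0x4.

C[2] = 0x4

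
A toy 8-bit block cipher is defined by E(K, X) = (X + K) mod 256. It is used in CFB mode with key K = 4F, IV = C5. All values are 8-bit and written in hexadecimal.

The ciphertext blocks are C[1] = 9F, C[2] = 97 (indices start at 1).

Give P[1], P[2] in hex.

P[1] = 8B, P[2] = 79

CFB decryption: P_i = C_i ⊕ E(K, C_{i−1}), with C_{0} = IV.
P[1]: E(K, C5) = 14; 9F ⊕ 14 = 8B.
P[2]: E(K, 9F) = EE; 97 ⊕ EE = 79.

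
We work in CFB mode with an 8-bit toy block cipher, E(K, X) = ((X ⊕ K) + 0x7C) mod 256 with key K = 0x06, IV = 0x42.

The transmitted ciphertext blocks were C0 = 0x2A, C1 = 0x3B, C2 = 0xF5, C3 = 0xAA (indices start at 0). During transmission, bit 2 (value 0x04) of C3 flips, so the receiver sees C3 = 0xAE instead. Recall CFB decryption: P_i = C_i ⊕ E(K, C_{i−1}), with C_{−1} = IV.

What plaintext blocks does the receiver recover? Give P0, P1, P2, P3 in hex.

P0 = 0xEA, P1 = 0x93, P2 = 0x4C, P3 = 0xC1

Only C3 changed, to 0xAE. In CFB, a change in C_i flips the same bit in P_i and garbles P_{i+1}. Decrypting the received ciphertext:
P0: E(K, 0x42) = 0xC0; 0x2A ⊕ 0xC0 = 0xEA.
P1: E(K, 0x2A) = 0xA8; 0x3B ⊕ 0xA8 = 0x93.
P2: E(K, 0x3B) = 0xB9; 0xF5 ⊕ 0xB9 = 0x4C.
P3: E(K, 0xF5) = 0x6F; 0xAE ⊕ 0x6F = 0xC1.
Blocks that differ from the original plaintext: P3.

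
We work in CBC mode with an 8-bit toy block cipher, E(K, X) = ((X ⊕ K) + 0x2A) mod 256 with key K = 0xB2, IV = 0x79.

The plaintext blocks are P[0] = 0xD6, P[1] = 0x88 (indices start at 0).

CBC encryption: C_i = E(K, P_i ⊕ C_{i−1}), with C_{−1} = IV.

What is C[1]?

C[1] = 0xA7

C[0]: P[0] ⊕ 0x79 = 0xAF; E(K, 0xAF) = 0x47.
C[1]: P[1] ⊕ 0x47 = 0xCF; E(K, 0xCF) = 0xA7.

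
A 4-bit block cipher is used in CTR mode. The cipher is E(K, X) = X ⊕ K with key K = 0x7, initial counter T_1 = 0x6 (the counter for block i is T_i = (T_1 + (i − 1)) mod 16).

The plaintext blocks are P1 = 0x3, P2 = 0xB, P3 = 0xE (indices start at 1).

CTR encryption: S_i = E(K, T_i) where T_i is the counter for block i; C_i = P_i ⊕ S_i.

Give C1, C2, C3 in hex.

C1 = 0x2, C2 = 0xB, C3 = 0x1

C1: T = 0x6, S = E(K, T) = 0x1; 0x3 ⊕ 0x1 = 0x2.
C2: T = 0x7, S = E(K, T) = 0x0; 0xB ⊕ 0x0 = 0xB.
C3: T = 0x8, S = E(K, T) = 0xF; 0xE ⊕ 0xF = 0x1.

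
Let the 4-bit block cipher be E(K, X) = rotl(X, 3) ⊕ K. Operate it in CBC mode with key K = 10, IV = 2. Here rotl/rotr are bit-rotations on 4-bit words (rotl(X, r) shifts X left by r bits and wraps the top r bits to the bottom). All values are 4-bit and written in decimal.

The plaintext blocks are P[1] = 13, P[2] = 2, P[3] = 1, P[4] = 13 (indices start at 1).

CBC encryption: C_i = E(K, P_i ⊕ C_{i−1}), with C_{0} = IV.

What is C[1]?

C[1]: P[1] ⊕ 2 = 15; E(K, 15) = 5.

C[1] = 5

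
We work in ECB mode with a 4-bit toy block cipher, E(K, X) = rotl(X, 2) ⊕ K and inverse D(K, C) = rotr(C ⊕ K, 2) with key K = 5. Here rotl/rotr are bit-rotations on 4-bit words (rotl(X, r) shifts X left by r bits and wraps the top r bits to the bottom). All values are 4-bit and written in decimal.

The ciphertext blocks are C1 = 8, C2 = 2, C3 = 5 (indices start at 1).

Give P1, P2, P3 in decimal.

P1 = 7, P2 = 13, P3 = 0

ECB decryption: P_i = D(K, C_i).
P1: D(K, 8) = 7.
P2: D(K, 2) = 13.
P3: D(K, 5) = 0.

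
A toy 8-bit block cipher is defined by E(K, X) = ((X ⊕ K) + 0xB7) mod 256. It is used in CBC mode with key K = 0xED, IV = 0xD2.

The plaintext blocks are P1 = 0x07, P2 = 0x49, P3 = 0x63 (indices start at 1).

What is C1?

C1 = 0xEF

CBC encryption: C_i = E(K, P_i ⊕ C_{i−1}), with C_{0} = IV.
C1: P1 ⊕ 0xD2 = 0xD5; E(K, 0xD5) = 0xEF.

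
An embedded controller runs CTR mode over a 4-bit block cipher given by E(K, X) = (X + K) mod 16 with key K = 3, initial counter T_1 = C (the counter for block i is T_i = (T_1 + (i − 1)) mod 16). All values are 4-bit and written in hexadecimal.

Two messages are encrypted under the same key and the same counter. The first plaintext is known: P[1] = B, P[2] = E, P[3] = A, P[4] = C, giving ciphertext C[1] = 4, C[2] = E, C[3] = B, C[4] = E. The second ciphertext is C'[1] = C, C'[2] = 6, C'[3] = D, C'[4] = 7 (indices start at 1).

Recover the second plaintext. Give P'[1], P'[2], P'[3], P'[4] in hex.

In CTR with a reused counter, both messages share the same keystream S_i, so C_i ⊕ C'_i = P_i ⊕ P'_i and thus P'_i = P_i ⊕ C_i ⊕ C'_i.
P'[1]: B ⊕ 4 ⊕ C = 3.
P'[2]: E ⊕ E ⊕ 6 = 6.
P'[3]: A ⊕ B ⊕ D = C.
P'[4]: C ⊕ E ⊕ 7 = 5.

P'[1] = 3, P'[2] = 6, P'[3] = C, P'[4] = 5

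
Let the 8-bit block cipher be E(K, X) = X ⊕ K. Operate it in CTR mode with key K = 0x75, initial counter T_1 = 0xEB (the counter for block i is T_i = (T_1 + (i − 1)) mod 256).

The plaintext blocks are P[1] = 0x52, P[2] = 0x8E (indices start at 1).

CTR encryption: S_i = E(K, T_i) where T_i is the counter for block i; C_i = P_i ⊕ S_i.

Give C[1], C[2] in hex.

C[1] = 0xCC, C[2] = 0x17

C[1]: T = 0xEB, S = E(K, T) = 0x9E; 0x52 ⊕ 0x9E = 0xCC.
C[2]: T = 0xEC, S = E(K, T) = 0x99; 0x8E ⊕ 0x99 = 0x17.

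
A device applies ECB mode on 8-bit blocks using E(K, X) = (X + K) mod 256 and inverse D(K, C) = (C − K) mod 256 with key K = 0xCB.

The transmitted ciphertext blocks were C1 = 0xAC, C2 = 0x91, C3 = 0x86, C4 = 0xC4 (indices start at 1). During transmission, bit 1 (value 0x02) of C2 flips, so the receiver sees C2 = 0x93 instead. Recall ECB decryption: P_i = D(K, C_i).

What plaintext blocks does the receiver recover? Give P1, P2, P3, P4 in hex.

P1 = 0xE1, P2 = 0xC8, P3 = 0xBB, P4 = 0xF9

Only C2 changed, to 0x93. In ECB, a change in C_i affects only P_i. Decrypting the received ciphertext:
P1: D(K, 0xAC) = 0xE1.
P2: D(K, 0x93) = 0xC8.
P3: D(K, 0x86) = 0xBB.
P4: D(K, 0xC4) = 0xF9.
Blocks that differ from the original plaintext: P2.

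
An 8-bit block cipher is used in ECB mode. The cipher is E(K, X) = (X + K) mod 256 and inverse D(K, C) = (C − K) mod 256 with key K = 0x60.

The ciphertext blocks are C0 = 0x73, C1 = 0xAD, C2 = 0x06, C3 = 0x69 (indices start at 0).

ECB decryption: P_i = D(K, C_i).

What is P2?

P2 = 0xA6

P2: D(K, 0x06) = 0xA6.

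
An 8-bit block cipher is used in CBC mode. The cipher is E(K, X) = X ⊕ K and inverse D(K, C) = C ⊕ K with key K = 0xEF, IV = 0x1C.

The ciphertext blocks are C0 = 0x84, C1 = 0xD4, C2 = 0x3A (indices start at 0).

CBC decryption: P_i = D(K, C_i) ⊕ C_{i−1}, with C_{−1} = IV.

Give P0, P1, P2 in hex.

P0: D(K, 0x84) = 0x6B; 0x6B ⊕ 0x1C = 0x77.
P1: D(K, 0xD4) = 0x3B; 0x3B ⊕ 0x84 = 0xBF.
P2: D(K, 0x3A) = 0xD5; 0xD5 ⊕ 0xD4 = 0x01.

P0 = 0x77, P1 = 0xBF, P2 = 0x01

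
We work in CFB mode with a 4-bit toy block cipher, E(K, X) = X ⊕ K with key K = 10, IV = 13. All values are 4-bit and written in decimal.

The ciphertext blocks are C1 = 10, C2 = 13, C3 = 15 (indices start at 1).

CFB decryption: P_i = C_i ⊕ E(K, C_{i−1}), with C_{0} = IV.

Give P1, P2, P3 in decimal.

P1: E(K, 13) = 7; 10 ⊕ 7 = 13.
P2: E(K, 10) = 0; 13 ⊕ 0 = 13.
P3: E(K, 13) = 7; 15 ⊕ 7 = 8.

P1 = 13, P2 = 13, P3 = 8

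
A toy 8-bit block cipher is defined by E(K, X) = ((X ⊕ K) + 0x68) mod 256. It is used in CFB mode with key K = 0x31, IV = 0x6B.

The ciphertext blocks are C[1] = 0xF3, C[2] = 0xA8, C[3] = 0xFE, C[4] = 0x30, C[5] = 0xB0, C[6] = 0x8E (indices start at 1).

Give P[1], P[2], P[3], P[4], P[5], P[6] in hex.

CFB decryption: P_i = C_i ⊕ E(K, C_{i−1}), with C_{0} = IV.
P[1]: E(K, 0x6B) = 0xC2; 0xF3 ⊕ 0xC2 = 0x31.
P[2]: E(K, 0xF3) = 0x2A; 0xA8 ⊕ 0x2A = 0x82.
P[3]: E(K, 0xA8) = 0x01; 0xFE ⊕ 0x01 = 0xFF.
P[4]: E(K, 0xFE) = 0x37; 0x30 ⊕ 0x37 = 0x07.
P[5]: E(K, 0x30) = 0x69; 0xB0 ⊕ 0x69 = 0xD9.
P[6]: E(K, 0xB0) = 0xE9; 0x8E ⊕ 0xE9 = 0x67.

P[1] = 0x31, P[2] = 0x82, P[3] = 0xFF, P[4] = 0x07, P[5] = 0xD9, P[6] = 0x67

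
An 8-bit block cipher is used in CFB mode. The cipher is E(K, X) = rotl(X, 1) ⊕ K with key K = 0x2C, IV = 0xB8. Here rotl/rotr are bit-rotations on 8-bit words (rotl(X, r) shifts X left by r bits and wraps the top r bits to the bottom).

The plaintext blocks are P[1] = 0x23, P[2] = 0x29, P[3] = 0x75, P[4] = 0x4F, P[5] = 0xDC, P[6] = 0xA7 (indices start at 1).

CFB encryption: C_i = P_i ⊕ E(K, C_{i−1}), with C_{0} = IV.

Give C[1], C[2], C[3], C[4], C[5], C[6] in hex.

C[1]: E(K, 0xB8) = 0x5D; 0x23 ⊕ 0x5D = 0x7E.
C[2]: E(K, 0x7E) = 0xD0; 0x29 ⊕ 0xD0 = 0xF9.
C[3]: E(K, 0xF9) = 0xDF; 0x75 ⊕ 0xDF = 0xAA.
C[4]: E(K, 0xAA) = 0x79; 0x4F ⊕ 0x79 = 0x36.
C[5]: E(K, 0x36) = 0x40; 0xDC ⊕ 0x40 = 0x9C.
C[6]: E(K, 0x9C) = 0x15; 0xA7 ⊕ 0x15 = 0xB2.

C[1] = 0x7E, C[2] = 0xF9, C[3] = 0xAA, C[4] = 0x36, C[5] = 0x9C, C[6] = 0xB2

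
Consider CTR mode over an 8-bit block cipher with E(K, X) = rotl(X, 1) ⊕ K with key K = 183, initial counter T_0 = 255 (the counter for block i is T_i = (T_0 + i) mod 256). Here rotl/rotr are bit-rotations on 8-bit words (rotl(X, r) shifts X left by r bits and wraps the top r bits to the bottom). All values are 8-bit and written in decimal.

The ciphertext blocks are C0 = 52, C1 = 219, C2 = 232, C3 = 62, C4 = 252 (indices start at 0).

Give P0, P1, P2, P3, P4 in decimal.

CTR decryption: S_i = E(K, T_i) where T_i is the counter for block i; P_i = C_i ⊕ S_i.
P0: T = 255, S = E(K, T) = 72; 52 ⊕ 72 = 124.
P1: T = 0, S = E(K, T) = 183; 219 ⊕ 183 = 108.
P2: T = 1, S = E(K, T) = 181; 232 ⊕ 181 = 93.
P3: T = 2, S = E(K, T) = 179; 62 ⊕ 179 = 141.
P4: T = 3, S = E(K, T) = 177; 252 ⊕ 177 = 77.

P0 = 124, P1 = 108, P2 = 93, P3 = 141, P4 = 77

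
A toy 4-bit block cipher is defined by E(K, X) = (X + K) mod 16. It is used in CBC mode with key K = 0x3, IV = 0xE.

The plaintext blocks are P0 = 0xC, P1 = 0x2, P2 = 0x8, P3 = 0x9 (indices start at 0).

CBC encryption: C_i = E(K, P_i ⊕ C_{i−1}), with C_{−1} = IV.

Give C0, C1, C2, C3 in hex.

C0 = 0x5, C1 = 0xA, C2 = 0x5, C3 = 0xF

C0: P0 ⊕ 0xE = 0x2; E(K, 0x2) = 0x5.
C1: P1 ⊕ 0x5 = 0x7; E(K, 0x7) = 0xA.
C2: P2 ⊕ 0xA = 0x2; E(K, 0x2) = 0x5.
C3: P3 ⊕ 0x5 = 0xC; E(K, 0xC) = 0xF.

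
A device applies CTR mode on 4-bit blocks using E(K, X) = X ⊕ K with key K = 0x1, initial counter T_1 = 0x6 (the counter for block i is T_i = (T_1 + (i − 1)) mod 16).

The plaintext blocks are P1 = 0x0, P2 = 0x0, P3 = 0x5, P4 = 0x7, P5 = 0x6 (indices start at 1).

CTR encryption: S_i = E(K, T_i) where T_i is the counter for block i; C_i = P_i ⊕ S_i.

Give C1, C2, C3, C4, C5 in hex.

C1 = 0x7, C2 = 0x6, C3 = 0xC, C4 = 0xF, C5 = 0xD

C1: T = 0x6, S = E(K, T) = 0x7; 0x0 ⊕ 0x7 = 0x7.
C2: T = 0x7, S = E(K, T) = 0x6; 0x0 ⊕ 0x6 = 0x6.
C3: T = 0x8, S = E(K, T) = 0x9; 0x5 ⊕ 0x9 = 0xC.
C4: T = 0x9, S = E(K, T) = 0x8; 0x7 ⊕ 0x8 = 0xF.
C5: T = 0xA, S = E(K, T) = 0xB; 0x6 ⊕ 0xB = 0xD.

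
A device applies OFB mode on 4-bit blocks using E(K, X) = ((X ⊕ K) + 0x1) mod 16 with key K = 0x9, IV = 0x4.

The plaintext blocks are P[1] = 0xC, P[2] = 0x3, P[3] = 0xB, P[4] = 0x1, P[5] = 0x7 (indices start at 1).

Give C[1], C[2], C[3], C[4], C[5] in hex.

OFB encryption: S_i = E(K, S_{i−1}) with S_{0} = IV; C_i = P_i ⊕ S_i.
C[1]: S = E(K, 0x4) = 0xE; 0xC ⊕ 0xE = 0x2.
C[2]: S = E(K, 0xE) = 0x8; 0x3 ⊕ 0x8 = 0xB.
C[3]: S = E(K, 0x8) = 0x2; 0xB ⊕ 0x2 = 0x9.
C[4]: S = E(K, 0x2) = 0xC; 0x1 ⊕ 0xC = 0xD.
C[5]: S = E(K, 0xC) = 0x6; 0x7 ⊕ 0x6 = 0x1.

C[1] = 0x2, C[2] = 0xB, C[3] = 0x9, C[4] = 0xD, C[5] = 0x1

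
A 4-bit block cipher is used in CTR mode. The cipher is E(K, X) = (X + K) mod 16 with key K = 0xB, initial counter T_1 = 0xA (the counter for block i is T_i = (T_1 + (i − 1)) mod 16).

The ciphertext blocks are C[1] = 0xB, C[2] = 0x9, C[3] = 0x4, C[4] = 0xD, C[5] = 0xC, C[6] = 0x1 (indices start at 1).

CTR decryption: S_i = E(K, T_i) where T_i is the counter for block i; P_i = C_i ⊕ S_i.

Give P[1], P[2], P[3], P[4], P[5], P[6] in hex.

P[1] = 0xE, P[2] = 0xF, P[3] = 0x3, P[4] = 0x5, P[5] = 0x5, P[6] = 0xB

P[1]: T = 0xA, S = E(K, T) = 0x5; 0xB ⊕ 0x5 = 0xE.
P[2]: T = 0xB, S = E(K, T) = 0x6; 0x9 ⊕ 0x6 = 0xF.
P[3]: T = 0xC, S = E(K, T) = 0x7; 0x4 ⊕ 0x7 = 0x3.
P[4]: T = 0xD, S = E(K, T) = 0x8; 0xD ⊕ 0x8 = 0x5.
P[5]: T = 0xE, S = E(K, T) = 0x9; 0xC ⊕ 0x9 = 0x5.
P[6]: T = 0xF, S = E(K, T) = 0xA; 0x1 ⊕ 0xA = 0xB.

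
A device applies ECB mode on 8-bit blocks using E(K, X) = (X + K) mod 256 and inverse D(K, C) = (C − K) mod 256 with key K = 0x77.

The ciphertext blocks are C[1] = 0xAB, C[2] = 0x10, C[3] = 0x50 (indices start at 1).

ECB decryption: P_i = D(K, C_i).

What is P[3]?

P[3] = 0xD9

P[3]: D(K, 0x50) = 0xD9.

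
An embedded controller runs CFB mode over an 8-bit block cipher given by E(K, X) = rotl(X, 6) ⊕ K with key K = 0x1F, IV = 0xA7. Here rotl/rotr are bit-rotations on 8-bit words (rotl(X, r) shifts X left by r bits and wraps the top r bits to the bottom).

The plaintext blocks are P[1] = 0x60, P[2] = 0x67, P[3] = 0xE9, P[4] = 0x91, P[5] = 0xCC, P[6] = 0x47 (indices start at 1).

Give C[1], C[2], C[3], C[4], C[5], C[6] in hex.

C[1] = 0x96, C[2] = 0xDD, C[3] = 0x81, C[4] = 0xEE, C[5] = 0x68, C[6] = 0x42

CFB encryption: C_i = P_i ⊕ E(K, C_{i−1}), with C_{0} = IV.
C[1]: E(K, 0xA7) = 0xF6; 0x60 ⊕ 0xF6 = 0x96.
C[2]: E(K, 0x96) = 0xBA; 0x67 ⊕ 0xBA = 0xDD.
C[3]: E(K, 0xDD) = 0x68; 0xE9 ⊕ 0x68 = 0x81.
C[4]: E(K, 0x81) = 0x7F; 0x91 ⊕ 0x7F = 0xEE.
C[5]: E(K, 0xEE) = 0xA4; 0xCC ⊕ 0xA4 = 0x68.
C[6]: E(K, 0x68) = 0x05; 0x47 ⊕ 0x05 = 0x42.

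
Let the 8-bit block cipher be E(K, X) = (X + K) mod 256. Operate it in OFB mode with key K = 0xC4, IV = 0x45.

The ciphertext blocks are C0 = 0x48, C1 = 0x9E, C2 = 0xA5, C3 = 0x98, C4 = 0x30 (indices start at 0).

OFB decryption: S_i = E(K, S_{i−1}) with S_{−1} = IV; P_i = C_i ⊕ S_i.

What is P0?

P0 = 0x41

P0: S = E(K, 0x45) = 0x09; 0x48 ⊕ 0x09 = 0x41.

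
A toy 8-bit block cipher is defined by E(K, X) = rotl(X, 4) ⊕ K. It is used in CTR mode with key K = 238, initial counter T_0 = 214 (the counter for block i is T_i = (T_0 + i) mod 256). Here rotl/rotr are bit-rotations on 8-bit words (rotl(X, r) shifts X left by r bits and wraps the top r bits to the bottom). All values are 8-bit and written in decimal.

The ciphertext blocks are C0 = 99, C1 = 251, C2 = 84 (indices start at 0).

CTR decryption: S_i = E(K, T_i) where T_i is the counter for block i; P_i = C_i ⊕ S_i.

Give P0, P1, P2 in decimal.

P0: T = 214, S = E(K, T) = 131; 99 ⊕ 131 = 224.
P1: T = 215, S = E(K, T) = 147; 251 ⊕ 147 = 104.
P2: T = 216, S = E(K, T) = 99; 84 ⊕ 99 = 55.

P0 = 224, P1 = 104, P2 = 55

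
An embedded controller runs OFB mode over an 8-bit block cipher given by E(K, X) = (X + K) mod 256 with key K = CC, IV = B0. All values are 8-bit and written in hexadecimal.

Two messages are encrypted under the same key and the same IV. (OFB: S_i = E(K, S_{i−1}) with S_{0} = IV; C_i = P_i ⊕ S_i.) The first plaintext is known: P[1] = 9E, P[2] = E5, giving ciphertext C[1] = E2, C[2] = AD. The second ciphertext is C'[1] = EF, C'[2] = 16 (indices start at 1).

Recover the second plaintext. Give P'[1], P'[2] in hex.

In OFB with a reused IV, both messages share the same keystream S_i, so C_i ⊕ C'_i = P_i ⊕ P'_i and thus P'_i = P_i ⊕ C_i ⊕ C'_i.
P'[1]: 9E ⊕ E2 ⊕ EF = 93.
P'[2]: E5 ⊕ AD ⊕ 16 = 5E.

P'[1] = 93, P'[2] = 5E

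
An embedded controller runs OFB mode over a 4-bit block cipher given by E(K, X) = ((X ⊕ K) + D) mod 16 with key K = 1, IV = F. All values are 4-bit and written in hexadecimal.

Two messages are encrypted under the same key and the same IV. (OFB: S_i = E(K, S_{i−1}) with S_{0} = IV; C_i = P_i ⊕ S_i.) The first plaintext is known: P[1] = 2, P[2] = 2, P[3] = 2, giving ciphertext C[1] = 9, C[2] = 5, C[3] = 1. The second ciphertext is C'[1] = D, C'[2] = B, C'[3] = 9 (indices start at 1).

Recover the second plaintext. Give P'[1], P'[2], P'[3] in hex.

In OFB with a reused IV, both messages share the same keystream S_i, so C_i ⊕ C'_i = P_i ⊕ P'_i and thus P'_i = P_i ⊕ C_i ⊕ C'_i.
P'[1]: 2 ⊕ 9 ⊕ D = 6.
P'[2]: 2 ⊕ 5 ⊕ B = C.
P'[3]: 2 ⊕ 1 ⊕ 9 = A.

P'[1] = 6, P'[2] = C, P'[3] = A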